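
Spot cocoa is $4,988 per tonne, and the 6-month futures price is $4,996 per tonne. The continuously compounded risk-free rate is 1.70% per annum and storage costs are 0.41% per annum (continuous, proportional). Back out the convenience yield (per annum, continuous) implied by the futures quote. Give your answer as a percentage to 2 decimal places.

1.79%

F = S·e^((r+u−y)T) ⇒ (r+u−y) = ln(F/S)/T
ln(4996/4988) = 0.001603; /T ⇒ 0.003206
y = r + u − ln(F/S)/T = 0.0170 + 0.0041 − 0.003206 = 0.017894
y = 1.79%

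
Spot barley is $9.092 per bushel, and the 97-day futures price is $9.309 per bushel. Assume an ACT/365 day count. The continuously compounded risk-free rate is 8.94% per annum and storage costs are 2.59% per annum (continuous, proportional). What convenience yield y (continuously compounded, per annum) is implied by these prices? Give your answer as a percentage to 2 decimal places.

2.65%

F = S·e^((r+u−y)T) ⇒ (r+u−y) = ln(F/S)/T
ln(9.309/9.092) = 0.023587; /T ⇒ 0.088755
y = r + u − ln(F/S)/T = 0.0894 + 0.0259 − 0.088755 = 0.026545
y = 2.65%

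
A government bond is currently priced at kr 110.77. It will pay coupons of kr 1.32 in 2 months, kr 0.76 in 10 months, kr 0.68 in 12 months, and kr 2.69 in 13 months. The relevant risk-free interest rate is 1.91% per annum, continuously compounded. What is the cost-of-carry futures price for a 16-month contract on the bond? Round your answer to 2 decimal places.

PV(coupons) I = 1.32·e^(−0.0191·2/12) + 0.76·e^(−0.0191·10/12) + 0.68·e^(−0.0191·12/12) + 2.69·e^(−0.0191·13/12)
I = 1.3158 + 0.7480 + 0.6671 + 2.6349 = 5.3658
F = (S − I)·e^(rT) = (110.77 − 5.3658) · e^(0.0191·16/12)
= 105.4042 · e^0.025467 = 105.4042 × 1.025794 = kr 108.12

kr 108.12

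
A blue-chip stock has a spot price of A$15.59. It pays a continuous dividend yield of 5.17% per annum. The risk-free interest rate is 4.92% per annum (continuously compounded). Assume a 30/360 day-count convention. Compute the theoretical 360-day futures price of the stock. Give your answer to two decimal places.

A$15.55

F = S·e^((r − q)T) = 15.59 · e^((0.0492 − 0.0517) × 360/360)
= 15.59 · e^-0.002500 = 15.59 × 0.997503
F = A$15.55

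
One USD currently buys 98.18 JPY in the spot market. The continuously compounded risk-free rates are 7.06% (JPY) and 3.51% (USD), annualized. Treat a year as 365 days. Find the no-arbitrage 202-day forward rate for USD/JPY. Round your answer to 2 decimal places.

F = S·e^((r_JPY − r_USD)T) = 98.18 · e^((0.0706 − 0.0351) × 202/365)
= 98.18 · e^0.019647 = 98.18 × 1.019841
F = 100.13 JPY per USD

100.13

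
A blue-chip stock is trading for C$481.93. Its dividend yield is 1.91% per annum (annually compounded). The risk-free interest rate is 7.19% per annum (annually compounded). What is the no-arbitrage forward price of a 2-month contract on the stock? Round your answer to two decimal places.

F = S · (1+r)^T / (1+q)^T
= 481.93 × 1.011639 / 1.003158 = 481.93 × 1.008454
F = C$486.00

C$486.00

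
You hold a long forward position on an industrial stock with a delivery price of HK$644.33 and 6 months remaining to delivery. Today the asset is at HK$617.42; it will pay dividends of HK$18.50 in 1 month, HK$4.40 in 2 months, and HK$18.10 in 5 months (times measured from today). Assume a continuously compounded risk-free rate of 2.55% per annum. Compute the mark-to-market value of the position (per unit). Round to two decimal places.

-HK$59.50

PV(remaining dividends) I = 18.50·e^(−0.0255·1/12) + 4.40·e^(−0.0255·2/12) + 18.10·e^(−0.0255·5/12) = 40.7508
Current forward F = (S − I)·e^(rT) = (617.42 − 40.7508)·e^(0.0255·6/12) = 576.6692 × 1.012832 = 584.0690
Value (long) = (F − K)·e^(−rT) = (584.0690 − 644.33) × 0.987331 = -59.4976
Value = -HK$59.50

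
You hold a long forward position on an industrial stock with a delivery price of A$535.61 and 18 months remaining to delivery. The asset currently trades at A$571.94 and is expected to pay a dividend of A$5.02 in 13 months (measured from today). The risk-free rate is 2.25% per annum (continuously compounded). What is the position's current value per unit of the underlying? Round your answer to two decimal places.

A$49.21

PV(remaining dividends) I = 5.02·e^(−0.0225·13/12) = 4.8991
Current forward F = (S − I)·e^(rT) = (571.94 − 4.8991)·e^(0.0225·18/12) = 567.0409 × 1.034326 = 586.5051
Value (long) = (F − K)·e^(−rT) = (586.5051 − 535.61) × 0.966813 = 49.2060
Value = A$49.21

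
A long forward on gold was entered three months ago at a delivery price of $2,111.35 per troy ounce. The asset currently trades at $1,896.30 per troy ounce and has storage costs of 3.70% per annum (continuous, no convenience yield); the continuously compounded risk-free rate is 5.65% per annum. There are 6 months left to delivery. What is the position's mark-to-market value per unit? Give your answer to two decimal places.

-$120.83 per troy ounce

Current fair forward for the remaining 6 months: F = S·e^((r + u)·T), (r + u) = 0.0565 + 0.0370 = 0.0935
F = 1896.30 · e^(0.0935 × 6/12) = 1896.30 × 1.04786001 = 1987.0569
Value of long forward = (F − K)·e^(−rT) = (1987.0569 − 2111.35) · e^(−0.0565·6/12)
= -124.2931 × 0.97214530 = -120.83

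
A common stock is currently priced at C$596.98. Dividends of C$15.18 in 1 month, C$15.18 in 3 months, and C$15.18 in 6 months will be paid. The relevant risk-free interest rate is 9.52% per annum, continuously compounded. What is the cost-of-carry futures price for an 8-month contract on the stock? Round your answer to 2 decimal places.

PV(dividends) I = 15.18·e^(−0.0952·1/12) + 15.18·e^(−0.0952·3/12) + 15.18·e^(−0.0952·6/12)
I = 15.0600 + 14.8230 + 14.4744 = 44.3574
F = (S − I)·e^(rT) = (596.98 − 44.3574) · e^(0.0952·8/12)
= 552.6226 · e^0.063467 = 552.6226 × 1.065524 = C$588.83

C$588.83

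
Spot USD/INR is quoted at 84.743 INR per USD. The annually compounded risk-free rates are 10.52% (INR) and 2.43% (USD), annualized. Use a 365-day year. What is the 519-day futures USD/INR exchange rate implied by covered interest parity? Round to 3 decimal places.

94.416

By covered interest parity, F = S · (1+r_INR)^T / (1+r_USD)^T
= 84.743 × 1.152841 / 1.034729 = 84.743 × 1.114148
F = 94.416 INR per USD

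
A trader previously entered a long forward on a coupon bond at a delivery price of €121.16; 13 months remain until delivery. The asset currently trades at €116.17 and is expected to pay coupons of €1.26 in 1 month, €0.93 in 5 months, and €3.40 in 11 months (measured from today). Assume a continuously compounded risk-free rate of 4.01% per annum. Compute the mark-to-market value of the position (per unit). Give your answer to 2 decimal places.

-€5.29

PV(remaining coupons) I = 1.26·e^(−0.0401·1/12) + 0.93·e^(−0.0401·5/12) + 3.40·e^(−0.0401·11/12) = 5.4477
Current forward F = (S − I)·e^(rT) = (116.17 − 5.4477)·e^(0.0401·13/12) = 110.7223 × 1.044399 = 115.6383
Value (long) = (F − K)·e^(−rT) = (115.6383 − 121.16) × 0.957488 = -5.2870
Value = -€5.29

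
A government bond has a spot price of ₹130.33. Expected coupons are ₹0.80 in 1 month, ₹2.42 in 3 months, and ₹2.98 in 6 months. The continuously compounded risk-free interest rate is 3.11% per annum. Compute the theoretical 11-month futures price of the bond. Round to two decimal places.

PV(coupons) I = 0.80·e^(−0.0311·1/12) + 2.42·e^(−0.0311·3/12) + 2.98·e^(−0.0311·6/12)
I = 0.7979 + 2.4013 + 2.9340 = 6.1332
F = (S − I)·e^(rT) = (130.33 − 6.1332) · e^(0.0311·11/12)
= 124.1968 · e^0.028508 = 124.1968 × 1.028918 = ₹127.79

₹127.79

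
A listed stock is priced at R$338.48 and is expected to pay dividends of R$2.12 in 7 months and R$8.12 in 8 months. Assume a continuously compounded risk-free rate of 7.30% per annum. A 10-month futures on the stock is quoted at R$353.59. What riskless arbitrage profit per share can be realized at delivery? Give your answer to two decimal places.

R$4.26 per share

PV(dividends) I = 2.12·e^(−0.0730·7/12) + 8.12·e^(−0.0730·8/12) = 9.7659
Fair futures F* = (S − I)·e^(rT) = (338.48 − 9.7659)·e^0.060833 = 328.7141 × 1.062721 = 349.3314
Market R$353.59 > fair 349.3314: forward overpriced → cash-and-carry (borrow at r, buy the stock and collect the dividends, short the forward).
Profit at T = |F_mkt − F*| = |353.59 − 349.3314| = R$4.26 per share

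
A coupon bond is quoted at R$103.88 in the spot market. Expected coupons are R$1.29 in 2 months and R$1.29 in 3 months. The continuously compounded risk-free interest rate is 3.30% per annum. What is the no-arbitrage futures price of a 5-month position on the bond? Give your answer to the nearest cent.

PV(coupons) I = 1.29·e^(−0.0330·2/12) + 1.29·e^(−0.0330·3/12)
I = 1.2829 + 1.2794 = 2.5623
F = (S − I)·e^(rT) = (103.88 − 2.5623) · e^(0.0330·5/12)
= 101.3177 · e^0.013750 = 101.3177 × 1.013845 = R$102.72

R$102.72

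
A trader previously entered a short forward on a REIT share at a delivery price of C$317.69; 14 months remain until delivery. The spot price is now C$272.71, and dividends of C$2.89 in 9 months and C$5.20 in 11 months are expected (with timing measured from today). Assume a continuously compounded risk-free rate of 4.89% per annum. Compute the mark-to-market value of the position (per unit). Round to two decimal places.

C$35.12

PV(remaining dividends) I = 2.89·e^(−0.0489·9/12) + 5.20·e^(−0.0489·11/12) = 7.7580
Current forward F = (S − I)·e^(rT) = (272.71 − 7.7580)·e^(0.0489·14/12) = 264.9520 × 1.058709 = 280.5071
Value (long) = (F − K)·e^(−rT) = (280.5071 − 317.69) × 0.944547 = -35.1210
Short position value = −(long value) = C$35.12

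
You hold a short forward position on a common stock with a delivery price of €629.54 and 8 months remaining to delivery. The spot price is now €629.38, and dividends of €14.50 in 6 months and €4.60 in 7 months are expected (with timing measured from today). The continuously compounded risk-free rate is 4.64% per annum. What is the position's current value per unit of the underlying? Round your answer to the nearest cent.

PV(remaining dividends) I = 14.50·e^(−0.0464·6/12) + 4.60·e^(−0.0464·7/12) = 18.6446
Current forward F = (S − I)·e^(rT) = (629.38 − 18.6446)·e^(0.0464·8/12) = 610.7354 × 1.031417 = 629.9229
Value (long) = (F − K)·e^(−rT) = (629.9229 − 629.54) × 0.969540 = 0.3712
Short position value = −(long value) = -€0.37

-€0.37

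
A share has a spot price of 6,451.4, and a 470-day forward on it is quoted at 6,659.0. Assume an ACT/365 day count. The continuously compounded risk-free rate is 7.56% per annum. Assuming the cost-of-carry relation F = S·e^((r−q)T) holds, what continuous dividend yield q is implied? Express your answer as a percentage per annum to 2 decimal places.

5.10%

From F = S·e^((r−q)T): (r − q) = ln(F/S)/T
ln(6659.0/6451.4) = ln(1.032179) = 0.031672
(r − q) = 0.031672 / (470/365) = 0.024596
q = r − ln(F/S)/T = 0.0756 − 0.024596 = 0.051004
q = 5.10%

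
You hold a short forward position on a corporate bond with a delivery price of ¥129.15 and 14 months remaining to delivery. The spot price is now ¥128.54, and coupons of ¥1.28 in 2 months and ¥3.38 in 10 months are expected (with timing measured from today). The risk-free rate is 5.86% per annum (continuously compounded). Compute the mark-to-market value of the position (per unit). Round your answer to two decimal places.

PV(remaining coupons) I = 1.28·e^(−0.0586·2/12) + 3.38·e^(−0.0586·10/12) = 4.4865
Current forward F = (S − I)·e^(rT) = (128.54 − 4.4865)·e^(0.0586·14/12) = 124.0535 × 1.070758 = 132.8313
Value (long) = (F − K)·e^(−rT) = (132.8313 − 129.15) × 0.933918 = 3.4380
Short position value = −(long value) = -¥3.44

-¥3.44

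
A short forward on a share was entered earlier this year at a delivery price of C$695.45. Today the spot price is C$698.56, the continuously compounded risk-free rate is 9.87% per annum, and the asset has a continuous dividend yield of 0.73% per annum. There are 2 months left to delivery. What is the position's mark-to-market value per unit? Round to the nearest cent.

-C$13.61

Current fair forward for the remaining 2 months: F = S·e^((r − q)·T), (r − q) = 0.0987 − 0.0073 = 0.0914
F = 698.56 · e^(0.0914 × 2/12) = 698.56 × 1.015350 = 709.2829
Value of long forward = (F − K)·e^(−rT) = (709.2829 − 695.45) · e^(−0.0987·2/12)
= 13.8329 × 0.983685 = 13.61
Short position value = −(long value) = -C$13.61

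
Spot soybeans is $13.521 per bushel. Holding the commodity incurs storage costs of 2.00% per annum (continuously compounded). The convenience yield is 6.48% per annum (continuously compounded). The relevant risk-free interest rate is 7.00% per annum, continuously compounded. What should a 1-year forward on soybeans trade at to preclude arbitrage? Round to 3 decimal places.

Net carry = r + u − y = 0.0700 + 0.0200 − 0.0648 = 0.0252
F = S·e^((r+u−y)T) = 13.521 · e^(0.0252 × 12/12) = 13.521 · e^0.025200
= 13.521 × 1.025520 = $13.866 per bushel

$13.866 per bushel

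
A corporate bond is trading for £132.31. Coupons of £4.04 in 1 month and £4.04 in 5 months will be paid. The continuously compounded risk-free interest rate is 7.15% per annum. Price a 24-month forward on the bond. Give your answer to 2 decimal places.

£143.49

PV(coupons) I = 4.04·e^(−0.0715·1/12) + 4.04·e^(−0.0715·5/12)
I = 4.0160 + 3.9214 = 7.9374
F = (S − I)·e^(rT) = (132.31 − 7.9374) · e^(0.0715·24/12)
= 124.3726 · e^0.143000 = 124.3726 × 1.153730 = £143.49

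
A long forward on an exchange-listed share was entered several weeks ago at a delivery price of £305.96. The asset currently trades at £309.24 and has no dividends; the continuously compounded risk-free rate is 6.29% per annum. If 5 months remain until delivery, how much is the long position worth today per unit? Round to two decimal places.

Current fair forward for the remaining 5 months: F = S·e^(r·T), r = 0.0629
F = 309.24 · e^(0.0629 × 5/12) = 309.24 × 1.026555 = 317.4519
Value of long forward = (F − K)·e^(−rT) = (317.4519 − 305.96) · e^(−0.0629·5/12)
= 11.4919 × 0.974132 = 11.19

£11.19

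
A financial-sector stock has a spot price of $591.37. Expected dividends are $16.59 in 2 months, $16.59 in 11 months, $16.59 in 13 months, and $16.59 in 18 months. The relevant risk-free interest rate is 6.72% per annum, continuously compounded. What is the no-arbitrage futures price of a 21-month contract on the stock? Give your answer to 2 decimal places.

$594.95

PV(dividends) I = 16.59·e^(−0.0672·2/12) + 16.59·e^(−0.0672·11/12) + 16.59·e^(−0.0672·13/12) + 16.59·e^(−0.0672·18/12)
I = 16.4052 + 15.5989 + 15.4252 + 14.9992 = 62.4285
F = (S − I)·e^(rT) = (591.37 − 62.4285) · e^(0.0672·21/12)
= 528.9415 · e^0.117600 = 528.9415 × 1.124794 = $594.95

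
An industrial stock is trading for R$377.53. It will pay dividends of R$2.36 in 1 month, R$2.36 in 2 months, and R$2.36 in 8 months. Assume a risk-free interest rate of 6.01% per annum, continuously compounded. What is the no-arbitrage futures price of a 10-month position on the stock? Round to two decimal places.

PV(dividends) I = 2.36·e^(−0.0601·1/12) + 2.36·e^(−0.0601·2/12) + 2.36·e^(−0.0601·8/12)
I = 2.3482 + 2.3365 + 2.2673 = 6.9520
F = (S − I)·e^(rT) = (377.53 − 6.9520) · e^(0.0601·10/12)
= 370.5780 · e^0.050083 = 370.5780 × 1.051358 = R$389.61

R$389.61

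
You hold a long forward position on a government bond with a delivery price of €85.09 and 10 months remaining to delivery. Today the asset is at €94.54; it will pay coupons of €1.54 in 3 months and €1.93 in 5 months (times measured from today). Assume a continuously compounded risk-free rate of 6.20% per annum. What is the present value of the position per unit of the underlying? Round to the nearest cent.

€10.34

PV(remaining coupons) I = 1.54·e^(−0.0620·3/12) + 1.93·e^(−0.0620·5/12) = 3.3971
Current forward F = (S − I)·e^(rT) = (94.54 − 3.3971)·e^(0.0620·10/12) = 91.1429 × 1.053025 = 95.9758
Value (long) = (F − K)·e^(−rT) = (95.9758 − 85.09) × 0.949645 = 10.3376
Value = €10.34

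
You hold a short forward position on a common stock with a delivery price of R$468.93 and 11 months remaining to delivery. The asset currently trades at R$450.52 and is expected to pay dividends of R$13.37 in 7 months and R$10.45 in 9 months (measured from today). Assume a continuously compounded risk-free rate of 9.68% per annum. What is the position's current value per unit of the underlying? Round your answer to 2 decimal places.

R$0.95

PV(remaining dividends) I = 13.37·e^(−0.0968·7/12) + 10.45·e^(−0.0968·9/12) = 22.3542
Current forward F = (S − I)·e^(rT) = (450.52 − 22.3542)·e^(0.0968·11/12) = 428.1658 × 1.092789 = 467.8949
Value (long) = (F − K)·e^(−rT) = (467.8949 − 468.93) × 0.915090 = -0.9472
Short position value = −(long value) = R$0.95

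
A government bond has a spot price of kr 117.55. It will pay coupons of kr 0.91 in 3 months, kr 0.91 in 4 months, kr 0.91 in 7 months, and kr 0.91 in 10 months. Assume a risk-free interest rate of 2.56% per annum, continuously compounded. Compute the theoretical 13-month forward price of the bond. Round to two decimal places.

kr 117.16

PV(coupons) I = 0.91·e^(−0.0256·3/12) + 0.91·e^(−0.0256·4/12) + 0.91·e^(−0.0256·7/12) + 0.91·e^(−0.0256·10/12)
I = 0.9042 + 0.9023 + 0.8965 + 0.8908 = 3.5938
F = (S − I)·e^(rT) = (117.55 − 3.5938) · e^(0.0256·13/12)
= 113.9562 · e^0.027733 = 113.9562 × 1.028121 = kr 117.16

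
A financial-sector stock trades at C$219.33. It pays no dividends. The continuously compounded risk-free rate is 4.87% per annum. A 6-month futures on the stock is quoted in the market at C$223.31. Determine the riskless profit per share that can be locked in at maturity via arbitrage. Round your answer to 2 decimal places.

Fair futures: F* = S·e^(carry·T), with carry = r = 0.0487
F* = 219.33 · e^(0.0487 × 6/12) = 219.33 · e^0.024350 = 219.33 × 1.024649 = C$224.7363
Market C$223.31 < fair C$224.7363: forward underpriced → reverse cash-and-carry (short spot, go long the forward).
At maturity, profit = |F_mkt − F*| = |223.31 − 224.7363| = C$1.43 per share

C$1.43 per share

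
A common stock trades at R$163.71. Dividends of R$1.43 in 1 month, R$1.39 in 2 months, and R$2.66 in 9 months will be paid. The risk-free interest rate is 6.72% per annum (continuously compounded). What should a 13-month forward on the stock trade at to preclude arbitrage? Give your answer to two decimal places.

R$170.34

PV(dividends) I = 1.43·e^(−0.0672·1/12) + 1.39·e^(−0.0672·2/12) + 2.66·e^(−0.0672·9/12)
I = 1.4220 + 1.3745 + 2.5293 = 5.3258
F = (S − I)·e^(rT) = (163.71 − 5.3258) · e^(0.0672·13/12)
= 158.3842 · e^0.072800 = 158.3842 × 1.075515 = R$170.34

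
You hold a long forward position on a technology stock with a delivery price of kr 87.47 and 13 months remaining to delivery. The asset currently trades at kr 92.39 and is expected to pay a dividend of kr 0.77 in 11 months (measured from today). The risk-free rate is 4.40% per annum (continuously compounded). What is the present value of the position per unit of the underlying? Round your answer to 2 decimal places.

kr 8.25

PV(remaining dividends) I = 0.77·e^(−0.0440·11/12) = 0.7396
Current forward F = (S − I)·e^(rT) = (92.39 − 0.7396)·e^(0.0440·13/12) = 91.6504 × 1.048821 = 96.1249
Value (long) = (F − K)·e^(−rT) = (96.1249 − 87.47) × 0.953452 = 8.2520
Value = kr 8.25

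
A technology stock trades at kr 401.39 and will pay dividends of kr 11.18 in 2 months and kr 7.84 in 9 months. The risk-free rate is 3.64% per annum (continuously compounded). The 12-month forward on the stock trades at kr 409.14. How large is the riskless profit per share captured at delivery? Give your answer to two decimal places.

kr 12.31 per share

PV(dividends) I = 11.18·e^(−0.0364·2/12) + 7.84·e^(−0.0364·9/12) = 18.7412
Fair forward F* = (S − I)·e^(rT) = (401.39 − 18.7412)·e^0.036400 = 382.6488 × 1.037071 = 396.8340
Market kr 409.14 > fair 396.8340: forward overpriced → cash-and-carry (borrow at r, buy the stock and collect the dividends, short the forward).
Profit at T = |F_mkt − F*| = |409.14 − 396.8340| = kr 12.31 per share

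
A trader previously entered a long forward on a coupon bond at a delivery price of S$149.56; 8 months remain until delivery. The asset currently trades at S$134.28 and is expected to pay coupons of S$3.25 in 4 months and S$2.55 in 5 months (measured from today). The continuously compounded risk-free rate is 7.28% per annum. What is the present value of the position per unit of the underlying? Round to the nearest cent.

PV(remaining coupons) I = 3.25·e^(−0.0728·4/12) + 2.55·e^(−0.0728·5/12) = 5.6459
Current forward F = (S − I)·e^(rT) = (134.28 − 5.6459)·e^(0.0728·8/12) = 128.6341 × 1.049730 = 135.0311
Value (long) = (F − K)·e^(−rT) = (135.0311 − 149.56) × 0.952626 = -13.8406
Value = -S$13.84

-S$13.84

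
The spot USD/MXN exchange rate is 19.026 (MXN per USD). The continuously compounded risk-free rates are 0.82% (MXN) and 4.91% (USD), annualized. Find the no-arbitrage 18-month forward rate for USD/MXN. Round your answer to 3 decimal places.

17.894

F = S·e^((r_MXN − r_USD)T) = 19.026 · e^((0.0082 − 0.0491) × 18/12)
= 19.026 · e^-0.061350 = 19.026 × 0.940494
F = 17.894 MXN per USD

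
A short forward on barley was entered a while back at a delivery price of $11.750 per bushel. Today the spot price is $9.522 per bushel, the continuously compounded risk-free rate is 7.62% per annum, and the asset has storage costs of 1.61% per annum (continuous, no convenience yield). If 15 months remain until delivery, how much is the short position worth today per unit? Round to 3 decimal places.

Current fair forward for the remaining 15 months: F = S·e^((r + u)·T), (r + u) = 0.0762 + 0.0161 = 0.0923
F = 9.522 · e^(0.0923 × 15/12) = 9.522 × 1.122294 = 10.6865
Value of long forward = (F − K)·e^(−rT) = (10.6865 − 11.750) · e^(−0.0762·15/12)
= -1.0635 × 0.909146 = -0.967
Short position value = −(long value) = $0.967

$0.967 per bushel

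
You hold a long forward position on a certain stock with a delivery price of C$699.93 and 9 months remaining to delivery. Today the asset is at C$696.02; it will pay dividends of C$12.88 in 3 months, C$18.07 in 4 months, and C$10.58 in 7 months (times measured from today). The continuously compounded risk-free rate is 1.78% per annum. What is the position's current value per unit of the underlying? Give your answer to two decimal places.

-C$35.88

PV(remaining dividends) I = 12.88·e^(−0.0178·3/12) + 18.07·e^(−0.0178·4/12) + 10.58·e^(−0.0178·7/12) = 41.2566
Current forward F = (S − I)·e^(rT) = (696.02 − 41.2566)·e^(0.0178·9/12) = 654.7634 × 1.013440 = 663.5634
Value (long) = (F − K)·e^(−rT) = (663.5634 − 699.93) × 0.986739 = -35.8843
Value = -C$35.88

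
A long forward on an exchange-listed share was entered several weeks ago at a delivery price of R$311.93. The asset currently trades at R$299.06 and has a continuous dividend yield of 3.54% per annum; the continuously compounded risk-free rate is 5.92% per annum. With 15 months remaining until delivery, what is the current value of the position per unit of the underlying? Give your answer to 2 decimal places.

Current fair forward for the remaining 15 months: F = S·e^((r − q)·T), (r − q) = 0.0592 − 0.0354 = 0.0238
F = 299.06 · e^(0.0238 × 15/12) = 299.06 × 1.030197 = 308.0907
Value of long forward = (F − K)·e^(−rT) = (308.0907 − 311.93) · e^(−0.0592·15/12)
= -3.8393 × 0.928672 = -3.57

-R$3.57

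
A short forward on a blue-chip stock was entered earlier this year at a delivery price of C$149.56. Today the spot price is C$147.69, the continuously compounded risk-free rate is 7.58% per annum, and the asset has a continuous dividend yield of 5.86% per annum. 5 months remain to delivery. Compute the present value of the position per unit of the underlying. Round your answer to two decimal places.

Current fair forward for the remaining 5 months: F = S·e^((r − q)·T), (r − q) = 0.0758 − 0.0586 = 0.0172
F = 147.69 · e^(0.0172 × 5/12) = 147.69 × 1.007192 = 148.7522
Value of long forward = (F − K)·e^(−rT) = (148.7522 − 149.56) · e^(−0.0758·5/12)
= -0.8078 × 0.968910 = -0.78
Short position value = −(long value) = C$0.78

C$0.78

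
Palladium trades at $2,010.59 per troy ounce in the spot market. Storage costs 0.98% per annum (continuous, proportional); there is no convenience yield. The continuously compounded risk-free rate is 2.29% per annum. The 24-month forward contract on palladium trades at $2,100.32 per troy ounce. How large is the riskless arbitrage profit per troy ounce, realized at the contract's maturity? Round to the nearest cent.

$46.16 per troy ounce

Fair forward: F* = S·e^(carry·T), with carry = (r + u) = 0.0229 + 0.0098 = 0.0327
F* = 2010.59 · e^(0.0327 × 24/12) = 2010.59 · e^0.06540000 = 2010.59 × 1.06758597 = $2146.4777
Market $2100.32 < fair $2146.4777: forward underpriced → reverse cash-and-carry (short spot, go long the forward).
At maturity, profit = |F_mkt − F*| = |2100.32 − 2146.4777| = $46.16 per troy ounce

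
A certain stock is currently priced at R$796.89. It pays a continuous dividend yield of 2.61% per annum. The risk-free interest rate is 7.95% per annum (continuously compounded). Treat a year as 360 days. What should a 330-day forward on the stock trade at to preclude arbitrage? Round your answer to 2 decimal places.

R$836.87

F = S·e^((r − q)T) = 796.89 · e^((0.0795 − 0.0261) × 330/360)
= 796.89 · e^0.048950 = 796.89 × 1.050168
F = R$836.87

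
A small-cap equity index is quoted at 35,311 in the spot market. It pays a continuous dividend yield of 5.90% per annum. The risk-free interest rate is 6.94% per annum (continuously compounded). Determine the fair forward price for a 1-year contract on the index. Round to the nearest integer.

F = S·e^((r − q)T) = 35311 · e^((0.0694 − 0.0590) × 1)
= 35311 · e^0.010400 = 35311 × 1.010454
F = 35,680

35,680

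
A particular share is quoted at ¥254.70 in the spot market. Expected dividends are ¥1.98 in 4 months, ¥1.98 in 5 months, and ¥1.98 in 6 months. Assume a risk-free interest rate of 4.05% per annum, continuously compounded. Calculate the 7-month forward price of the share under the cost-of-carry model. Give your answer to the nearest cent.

PV(dividends) I = 1.98·e^(−0.0405·4/12) + 1.98·e^(−0.0405·5/12) + 1.98·e^(−0.0405·6/12)
I = 1.9534 + 1.9469 + 1.9403 = 5.8406
F = (S − I)·e^(rT) = (254.70 − 5.8406) · e^(0.0405·7/12)
= 248.8594 · e^0.023625 = 248.8594 × 1.023906 = ¥254.81

¥254.81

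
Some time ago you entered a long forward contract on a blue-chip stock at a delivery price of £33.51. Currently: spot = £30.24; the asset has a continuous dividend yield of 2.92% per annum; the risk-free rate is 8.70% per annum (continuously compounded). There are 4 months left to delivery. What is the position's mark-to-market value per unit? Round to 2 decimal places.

Current fair forward for the remaining 4 months: F = S·e^((r − q)·T), (r − q) = 0.0870 − 0.0292 = 0.0578
F = 30.24 · e^(0.0578 × 4/12) = 30.24 × 1.019453 = 30.8283
Value of long forward = (F − K)·e^(−rT) = (30.8283 − 33.51) · e^(−0.0870·4/12)
= -2.6817 × 0.971416 = -2.61

-£2.61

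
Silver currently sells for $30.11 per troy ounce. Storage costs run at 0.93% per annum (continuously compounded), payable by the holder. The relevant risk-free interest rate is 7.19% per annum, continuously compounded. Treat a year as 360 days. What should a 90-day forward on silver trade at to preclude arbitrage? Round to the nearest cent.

$30.73 per troy ounce

Net carry = r + u − y = 0.0719 + 0.0093 − 0.0000 = 0.0812
F = S·e^((r+u−y)T) = 30.11 · e^(0.0812 × 90/360) = 30.11 · e^0.020300
= 30.11 × 1.020507 = $30.73 per troy ounce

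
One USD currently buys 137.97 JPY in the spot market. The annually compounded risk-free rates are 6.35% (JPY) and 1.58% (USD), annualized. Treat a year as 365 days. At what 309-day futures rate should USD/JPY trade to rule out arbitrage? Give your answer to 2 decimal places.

143.44

By covered interest parity, F = S · (1+r_JPY)^T / (1+r_USD)^T
= 137.97 × 1.053502 / 1.013360 = 137.97 × 1.039613
F = 143.44 JPY per USD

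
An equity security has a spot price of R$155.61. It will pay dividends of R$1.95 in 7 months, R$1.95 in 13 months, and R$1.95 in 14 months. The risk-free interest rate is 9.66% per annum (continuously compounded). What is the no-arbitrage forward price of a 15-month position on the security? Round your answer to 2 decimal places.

R$169.55

PV(dividends) I = 1.95·e^(−0.0966·7/12) + 1.95·e^(−0.0966·13/12) + 1.95·e^(−0.0966·14/12)
I = 1.8432 + 1.7562 + 1.7422 = 5.3416
F = (S − I)·e^(rT) = (155.61 − 5.3416) · e^(0.0966·15/12)
= 150.2684 · e^0.120750 = 150.2684 × 1.128343 = R$169.55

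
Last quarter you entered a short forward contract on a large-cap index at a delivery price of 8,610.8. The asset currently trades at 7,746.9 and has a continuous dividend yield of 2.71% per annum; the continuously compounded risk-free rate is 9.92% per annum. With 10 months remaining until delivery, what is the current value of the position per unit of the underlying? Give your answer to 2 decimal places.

Current fair forward for the remaining 10 months: F = S·e^((r − q)·T), (r − q) = 0.0992 − 0.0271 = 0.0721
F = 7746.9 · e^(0.0721 × 10/12) = 7746.9 × 1.06192504 = 8226.6271
Value of long forward = (F − K)·e^(−rT) = (8226.6271 − 8610.8) · e^(−0.0992·10/12)
= -384.1729 × 0.92065798 = -353.69
Short position value = −(long value) = 353.69

353.69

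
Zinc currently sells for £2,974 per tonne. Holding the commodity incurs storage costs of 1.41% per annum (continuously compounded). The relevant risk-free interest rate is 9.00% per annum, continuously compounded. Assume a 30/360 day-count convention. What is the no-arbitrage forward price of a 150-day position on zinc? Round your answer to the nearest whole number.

£3,106 per tonne

Net carry = r + u − y = 0.0900 + 0.0141 − 0.0000 = 0.1041
F = S·e^((r+u−y)T) = 2974 · e^(0.1041 × 150/360) = 2974 · e^0.043375
= 2974 × 1.044329 = £3,106 per tonne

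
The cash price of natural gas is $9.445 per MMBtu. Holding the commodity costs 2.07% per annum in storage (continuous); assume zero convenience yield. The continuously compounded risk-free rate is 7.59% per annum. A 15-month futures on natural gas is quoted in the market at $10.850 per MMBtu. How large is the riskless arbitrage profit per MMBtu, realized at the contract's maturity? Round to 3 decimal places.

Fair futures: F* = S·e^(carry·T), with carry = (r + u) = 0.0759 + 0.0207 = 0.0966
F* = 9.445 · e^(0.0966 × 15/12) = 9.445 · e^0.120750 = 9.445 × 1.128343 = $10.6572
Market $10.850 > fair $10.6572: forward overpriced → cash-and-carry (buy spot, short the forward).
At maturity, profit = |F_mkt − F*| = |10.850 − 10.6572| = $0.193 per MMBtu

$0.193 per MMBtu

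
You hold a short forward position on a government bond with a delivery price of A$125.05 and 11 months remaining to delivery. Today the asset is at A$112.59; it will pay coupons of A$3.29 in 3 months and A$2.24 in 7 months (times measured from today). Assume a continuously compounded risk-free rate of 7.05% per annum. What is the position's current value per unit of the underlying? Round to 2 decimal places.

PV(remaining coupons) I = 3.29·e^(−0.0705·3/12) + 2.24·e^(−0.0705·7/12) = 5.3823
Current forward F = (S − I)·e^(rT) = (112.59 − 5.3823)·e^(0.0705·11/12) = 107.2077 × 1.066759 = 114.3648
Value (long) = (F − K)·e^(−rT) = (114.3648 − 125.05) × 0.937419 = -10.0165
Short position value = −(long value) = A$10.02

A$10.02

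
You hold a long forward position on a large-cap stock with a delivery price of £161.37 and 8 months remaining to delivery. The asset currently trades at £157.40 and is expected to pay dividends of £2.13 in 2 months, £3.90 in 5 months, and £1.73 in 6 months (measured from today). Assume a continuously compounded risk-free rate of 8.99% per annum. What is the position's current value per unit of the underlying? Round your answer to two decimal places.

PV(remaining dividends) I = 2.13·e^(−0.0899·2/12) + 3.90·e^(−0.0899·5/12) + 1.73·e^(−0.0899·6/12) = 7.5089
Current forward F = (S − I)·e^(rT) = (157.40 − 7.5089)·e^(0.0899·8/12) = 149.8911 × 1.061766 = 159.1493
Value (long) = (F − K)·e^(−rT) = (159.1493 − 161.37) × 0.941827 = -2.0915
Value = -£2.09

-£2.09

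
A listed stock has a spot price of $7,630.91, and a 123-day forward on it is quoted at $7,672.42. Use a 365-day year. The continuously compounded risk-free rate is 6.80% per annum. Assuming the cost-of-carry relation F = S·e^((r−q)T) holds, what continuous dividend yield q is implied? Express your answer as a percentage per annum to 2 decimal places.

From F = S·e^((r−q)T): (r − q) = ln(F/S)/T
ln(7672.42/7630.91) = ln(1.005440) = 0.005425
(r − q) = 0.005425 / (123/365) = 0.016099
q = r − ln(F/S)/T = 0.0680 − 0.016099 = 0.051901
q = 5.19%

5.19%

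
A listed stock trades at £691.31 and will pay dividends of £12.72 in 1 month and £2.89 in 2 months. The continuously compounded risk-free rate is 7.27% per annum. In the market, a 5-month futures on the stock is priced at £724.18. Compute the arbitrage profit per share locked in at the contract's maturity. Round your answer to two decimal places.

PV(dividends) I = 12.72·e^(−0.0727·1/12) + 2.89·e^(−0.0727·2/12) = 15.4984
Fair futures F* = (S − I)·e^(rT) = (691.31 − 15.4984)·e^0.030292 = 675.8116 × 1.030755 = 696.5962
Market £724.18 > fair 696.5962: forward overpriced → cash-and-carry (borrow at r, buy the stock and collect the dividends, short the forward).
Profit at T = |F_mkt − F*| = |724.18 − 696.5962| = £27.58 per share

£27.58 per share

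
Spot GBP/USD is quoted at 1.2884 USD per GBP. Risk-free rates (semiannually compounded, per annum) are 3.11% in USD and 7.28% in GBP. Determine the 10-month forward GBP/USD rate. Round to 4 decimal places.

1.2455

By covered interest parity, F = S · (1+r_USD/2)^(2T) / (1+r_GBP/2)^(2T)
= 1.2884 × 1.026051 / 1.061400 = 1.2884 × 0.966696
F = 1.2455 USD per GBP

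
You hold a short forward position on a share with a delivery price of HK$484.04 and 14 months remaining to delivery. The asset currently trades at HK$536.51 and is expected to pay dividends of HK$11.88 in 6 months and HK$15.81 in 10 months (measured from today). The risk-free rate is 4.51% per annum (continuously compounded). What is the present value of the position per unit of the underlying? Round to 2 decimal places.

PV(remaining dividends) I = 11.88·e^(−0.0451·6/12) + 15.81·e^(−0.0451·10/12) = 26.8419
Current forward F = (S − I)·e^(rT) = (536.51 − 26.8419)·e^(0.0451·14/12) = 509.6681 × 1.054026 = 537.2034
Value (long) = (F − K)·e^(−rT) = (537.2034 − 484.04) × 0.948744 = 50.4385
Short position value = −(long value) = -HK$50.44

-HK$50.44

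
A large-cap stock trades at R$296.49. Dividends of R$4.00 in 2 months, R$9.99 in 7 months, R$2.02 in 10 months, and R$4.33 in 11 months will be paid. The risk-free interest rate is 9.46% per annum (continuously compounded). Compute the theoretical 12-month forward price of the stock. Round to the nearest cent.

R$304.77

PV(dividends) I = 4.00·e^(−0.0946·2/12) + 9.99·e^(−0.0946·7/12) + 2.02·e^(−0.0946·10/12) + 4.33·e^(−0.0946·11/12)
I = 3.9374 + 9.4537 + 1.8669 + 3.9703 = 19.2283
F = (S − I)·e^(rT) = (296.49 − 19.2283) · e^(0.0946·12/12)
= 277.2617 · e^0.094600 = 277.2617 × 1.099219 = R$304.77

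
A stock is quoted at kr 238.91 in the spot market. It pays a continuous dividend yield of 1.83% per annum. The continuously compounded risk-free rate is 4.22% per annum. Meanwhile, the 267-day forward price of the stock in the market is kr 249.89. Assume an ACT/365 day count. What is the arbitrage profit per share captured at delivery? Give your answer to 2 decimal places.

kr 6.77 per share

Fair forward: F* = S·e^(carry·T), with carry = (r − q) = 0.0422 − 0.0183 = 0.0239
F* = 238.91 · e^(0.0239 × 267/365) = 238.91 · e^0.017483 = 238.91 × 1.017637 = kr 243.1237
Market kr 249.89 > fair kr 243.1237: forward overpriced → cash-and-carry (buy spot, short the forward).
At maturity, profit = |F_mkt − F*| = |249.89 − 243.1237| = kr 6.77 per share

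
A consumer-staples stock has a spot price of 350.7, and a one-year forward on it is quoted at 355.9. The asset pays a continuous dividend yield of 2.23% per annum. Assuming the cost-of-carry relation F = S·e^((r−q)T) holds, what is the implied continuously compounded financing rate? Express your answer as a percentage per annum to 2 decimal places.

From F = S·e^((r−q)T): (r − q) = ln(F/S)/T
ln(355.9/350.7) = ln(1.014827) = 0.014718
(r − q) = 0.014718 / (12/12) = 0.014718
r = ln(F/S)/T + q = 0.014718 + 0.0223 = 0.037018
r = 3.70%

3.70%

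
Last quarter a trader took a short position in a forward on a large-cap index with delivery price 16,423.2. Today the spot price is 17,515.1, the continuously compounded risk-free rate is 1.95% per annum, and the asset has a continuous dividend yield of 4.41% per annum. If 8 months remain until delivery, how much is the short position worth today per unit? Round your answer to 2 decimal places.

Current fair forward for the remaining 8 months: F = S·e^((r − q)·T), (r − q) = 0.0195 − 0.0441 = -0.0246
F = 17515.1 · e^(-0.0246 × 8/12) = 17515.1 × 0.98373375 = 17230.1950
Value of long forward = (F − K)·e^(−rT) = (17230.1950 − 16423.2) · e^(−0.0195·8/12)
= 806.9950 × 0.98708414 = 796.57
Short position value = −(long value) = -796.57

-796.57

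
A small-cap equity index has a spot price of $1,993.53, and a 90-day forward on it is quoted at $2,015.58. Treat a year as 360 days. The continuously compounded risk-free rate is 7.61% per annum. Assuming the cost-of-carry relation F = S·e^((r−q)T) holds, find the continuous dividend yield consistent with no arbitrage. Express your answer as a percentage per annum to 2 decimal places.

From F = S·e^((r−q)T): (r − q) = ln(F/S)/T
ln(2015.58/1993.53) = ln(1.011061) = 0.011000
(r − q) = 0.011000 / (90/360) = 0.044000
q = r − ln(F/S)/T = 0.0761 − 0.044000 = 0.032100
q = 3.21%

3.21%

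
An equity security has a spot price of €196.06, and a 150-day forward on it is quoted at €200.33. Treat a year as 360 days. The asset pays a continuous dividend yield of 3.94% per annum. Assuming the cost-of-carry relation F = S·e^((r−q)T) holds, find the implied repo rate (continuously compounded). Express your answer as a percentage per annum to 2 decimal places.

9.11%

From F = S·e^((r−q)T): (r − q) = ln(F/S)/T
ln(200.33/196.06) = ln(1.021779) = 0.021545
(r − q) = 0.021545 / (150/360) = 0.051708
r = ln(F/S)/T + q = 0.051708 + 0.0394 = 0.091108
r = 9.11%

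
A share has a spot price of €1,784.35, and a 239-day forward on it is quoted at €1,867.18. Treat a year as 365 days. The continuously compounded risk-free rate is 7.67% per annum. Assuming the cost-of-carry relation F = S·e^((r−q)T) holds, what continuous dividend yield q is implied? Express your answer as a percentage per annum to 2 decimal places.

0.74%

From F = S·e^((r−q)T): (r − q) = ln(F/S)/T
ln(1867.18/1784.35) = ln(1.046420) = 0.045375
(r − q) = 0.045375 / (239/365) = 0.069297
q = r − ln(F/S)/T = 0.0767 − 0.069297 = 0.007403
q = 0.74%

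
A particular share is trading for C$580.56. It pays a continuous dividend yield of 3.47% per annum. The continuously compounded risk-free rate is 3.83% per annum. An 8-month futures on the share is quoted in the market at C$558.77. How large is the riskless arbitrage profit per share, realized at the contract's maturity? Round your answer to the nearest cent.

C$23.19 per share

Fair futures: F* = S·e^(carry·T), with carry = (r − q) = 0.0383 − 0.0347 = 0.0036
F* = 580.56 · e^(0.0036 × 8/12) = 580.56 · e^0.002400 = 580.56 × 1.002403 = C$581.9551
Market C$558.77 < fair C$581.9551: forward underpriced → reverse cash-and-carry (short spot, go long the forward).
At maturity, profit = |F_mkt − F*| = |558.77 − 581.9551| = C$23.19 per share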